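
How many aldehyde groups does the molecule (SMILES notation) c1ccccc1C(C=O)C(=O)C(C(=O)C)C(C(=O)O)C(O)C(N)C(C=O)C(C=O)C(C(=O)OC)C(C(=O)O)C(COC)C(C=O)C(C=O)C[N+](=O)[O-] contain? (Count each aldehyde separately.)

5

Reading the structure from left to right:
  C6H5: C6H5– phenyl ring → arene.
  CH(CHO): pendant –CHO: carbonyl C bonded to C and H → aldehyde.
  CO: –C(=O)– with carbon on both sides → ketone.
  CH(COCH3): pendant –COCH3: carbonyl C bonded to two carbons → ketone.
  CH(COOH): pendant –COOH: carbonyl C bonded to C and –OH → carboxylic acid.
  CH(OH): –OH on an sp³ carbon → alcohol (secondary).
  CH(NH2): –NH2 on an sp³ carbon with no adjacent C=O → amine.
  CH(CHO): pendant –CHO: carbonyl C bonded to C and H → aldehyde.
  CH(CHO): pendant –CHO: carbonyl C bonded to C and H → aldehyde.
  CH(COOCH3): pendant –COOCH3: carbonyl C bonded to C and –OCH3 → ester.
  CH(COOH): pendant –COOH: carbonyl C bonded to C and –OH → carboxylic acid.
  CH(CH2OCH3): pendant –CH2OCH3: C–O–C linkage → ether.
  CH(CHO): pendant –CHO: carbonyl C bonded to C and H → aldehyde.
  CH(CHO): pendant –CHO: carbonyl C bonded to C and H → aldehyde.
  CH2NO2: –NO2 on carbon → nitro group.
Aldehyde appears at: CH(CHO), CH(CHO), CH(CHO), CH(CHO), CH(CHO) → 5.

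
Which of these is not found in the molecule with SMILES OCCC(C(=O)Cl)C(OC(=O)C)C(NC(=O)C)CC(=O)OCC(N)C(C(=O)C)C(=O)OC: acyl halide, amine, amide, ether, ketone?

acyl halide: present (CH(COCl) — pendant –C(=O)X: carbonyl C bonded to C and halogen → acyl halide).
amide: present (CH(NHCOCH3) — pendant –NHC(=O)CH3: N bonded to a carbonyl → amide (not amine)).
amine: present (CH(NH2) — –NH2 on an sp³ carbon with no adjacent C=O → amine).
ketone: present (CH(COCH3) — pendant –COCH3: carbonyl C bonded to two carbons → ketone).
ether: absent. In each of CH(OCOCH3), CH2COOCH2 and COOCH3, the C–O–C oxygen is adjacent to a C=O, so it belongs to an ester, not an ether.

ether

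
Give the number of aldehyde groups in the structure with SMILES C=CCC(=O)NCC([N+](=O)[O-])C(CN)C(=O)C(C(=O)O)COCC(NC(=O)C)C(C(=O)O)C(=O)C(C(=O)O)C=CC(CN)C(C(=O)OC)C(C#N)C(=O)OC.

C=C double bond → alkene.
–C(=O)–N– linkage → amide (the N is not an amine).
–NO2 on an sp³ carbon → nitro (the N=O is not a carbonyl).
pendant –CH2NH2: N on sp³ C, no adjacent C=O → amine.
–C(=O)– with carbon on both sides → ketone.
pendant –COOH: carbonyl C bonded to C and –OH → carboxylic acid.
C–O–C with sp³ carbons on both sides and no adjacent C=O → ether.
pendant –NHC(=O)CH3: N bonded to a carbonyl → amide (not amine).
pendant –COOH: carbonyl C bonded to C and –OH → carboxylic acid.
–C(=O)– with carbon on both sides → ketone.
pendant –COOH: carbonyl C bonded to C and –OH → carboxylic acid.
C=C double bond → alkene.
pendant –CH2NH2: N on sp³ C, no adjacent C=O → amine.
pendant –COOCH3: carbonyl C bonded to C and –OCH3 → ester.
pendant –C≡N: nitrile.
–C(=O)OCH3: carbonyl C bonded to C and to –OCH3 → ester (not ketone + ether).
No segment is a aldehyde: CO is ketone, not aldehyde; CH(COOH) is carboxylic acid, not aldehyde; CH(COOH) is carboxylic acid, not aldehyde. → 0.

0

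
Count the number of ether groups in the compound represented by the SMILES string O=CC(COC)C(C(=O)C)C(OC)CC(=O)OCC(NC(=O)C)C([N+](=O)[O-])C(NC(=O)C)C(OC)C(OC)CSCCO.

terminal –CHO: carbonyl C bonded to H and C → aldehyde.
pendant –CH2OCH3: C–O–C linkage → ether.
pendant –COCH3: carbonyl C bonded to two carbons → ketone.
pendant –OCH3: C–O–C with sp³ C, no adjacent C=O → ether.
–C(=O)–O–C with C on the carbonyl side → ester.
pendant –NHC(=O)CH3: N bonded to a carbonyl → amide (not amine).
–NO2 on an sp³ carbon → nitro (the N=O is not a carbonyl).
pendant –NHC(=O)CH3: N bonded to a carbonyl → amide (not amine).
pendant –OCH3: C–O–C with sp³ C, no adjacent C=O → ether.
pendant –OCH3: C–O–C with sp³ C, no adjacent C=O → ether.
C–S–C linkage → sulfide (thioether).
–OH on an sp³ carbon → alcohol.
Ether appears at: CH(CH2OCH3), CH(OCH3), CH(OCH3), CH(OCH3) → 4.

4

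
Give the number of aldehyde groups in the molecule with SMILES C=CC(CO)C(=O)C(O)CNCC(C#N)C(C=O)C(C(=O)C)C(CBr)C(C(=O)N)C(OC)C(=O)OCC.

1

C=C double bond → alkene.
pendant –CH2OH on an sp³ backbone C → alcohol.
–C(=O)– with carbon on both sides → ketone.
–OH on an sp³ carbon → alcohol (secondary).
C–N–C with sp³ carbons and no adjacent C=O → amine (secondary).
pendant –C≡N: nitrile.
pendant –CHO: carbonyl C bonded to C and H → aldehyde.
pendant –COCH3: carbonyl C bonded to two carbons → ketone.
pendant –CH2X: halogen on sp³ carbon → alkyl halide.
pendant –CONH2: carbonyl C bonded to C and N → amide.
pendant –OCH3: C–O–C with sp³ C, no adjacent C=O → ether.
–C(=O)OCH2CH3: carbonyl C bonded to C and to –OEt → ester.
Aldehyde appears at: CH(CHO) → 1.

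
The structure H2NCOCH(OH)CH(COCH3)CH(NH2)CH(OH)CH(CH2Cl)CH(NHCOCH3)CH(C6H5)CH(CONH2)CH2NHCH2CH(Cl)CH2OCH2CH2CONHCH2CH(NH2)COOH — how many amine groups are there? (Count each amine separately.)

3

–C(=O)NH2: carbonyl C bonded to C and to N → amide (the N is not a separate amine).
–OH on an sp³ carbon → alcohol (secondary).
pendant –COCH3: carbonyl C bonded to two carbons → ketone.
–NH2 on an sp³ carbon with no adjacent C=O → amine.
–OH on an sp³ carbon → alcohol (secondary).
pendant –CH2X: halogen on sp³ carbon → alkyl halide.
pendant –NHC(=O)CH3: N bonded to a carbonyl → amide (not amine).
pendant –C6H5: benzene ring → arene.
pendant –CONH2: carbonyl C bonded to C and N → amide.
C–N–C with sp³ carbons and no adjacent C=O → amine (secondary).
halogen on an sp³ carbon → alkyl halide.
C–O–C with sp³ carbons on both sides and no adjacent C=O → ether.
–C(=O)–N– linkage → amide (the N is not an amine).
–NH2 on an sp³ carbon with no adjacent C=O → amine.
–COOH: carbonyl C bonded to –OH and C → carboxylic acid (the –OH is not a separate alcohol).
Amine appears at: CH(NH2), CH2NHCH2, CH(NH2) → 3.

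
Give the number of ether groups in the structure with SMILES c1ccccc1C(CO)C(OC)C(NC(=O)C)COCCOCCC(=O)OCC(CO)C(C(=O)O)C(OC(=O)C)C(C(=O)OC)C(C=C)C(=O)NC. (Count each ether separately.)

Reading the structure from left to right:
  C6H5: C6H5– phenyl ring → arene.
  CH(CH2OH): pendant –CH2OH on an sp³ backbone C → alcohol.
  CH(OCH3): pendant –OCH3: C–O–C with sp³ C, no adjacent C=O → ether.
  CH(NHCOCH3): pendant –NHC(=O)CH3: N bonded to a carbonyl → amide (not amine).
  CH2OCH2: C–O–C with sp³ carbons on both sides and no adjacent C=O → ether.
  CH2OCH2: C–O–C with sp³ carbons on both sides and no adjacent C=O → ether.
  CH2COOCH2: –C(=O)–O–C with C on the carbonyl side → ester.
  CH(CH2OH): pendant –CH2OH on an sp³ backbone C → alcohol.
  CH(COOH): pendant –COOH: carbonyl C bonded to C and –OH → carboxylic acid.
  CH(OCOCH3): pendant –OC(=O)CH3: an acyloxy group → ester.
  CH(COOCH3): pendant –COOCH3: carbonyl C bonded to C and –OCH3 → ester.
  CH(CH=CH2): pendant –CH=CH2: C=C double bond → alkene.
  CONHCH3: –C(=O)NHCH3: carbonyl C bonded to C and to N → amide (the N is not an amine).
Ether appears at: CH(OCH3), CH2OCH2, CH2OCH2 → 3.

3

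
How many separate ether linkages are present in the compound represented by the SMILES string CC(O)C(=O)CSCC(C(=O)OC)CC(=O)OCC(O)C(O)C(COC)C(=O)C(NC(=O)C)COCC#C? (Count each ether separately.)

Taking each segment in turn:
  CH(OH): –OH on an sp³ carbon → alcohol (secondary).
  CO: –C(=O)– with carbon on both sides → ketone.
  CH2SCH2: C–S–C linkage → sulfide (thioether).
  CH(COOCH3): pendant –COOCH3: carbonyl C bonded to C and –OCH3 → ester.
  CH2COOCH2: –C(=O)–O–C with C on the carbonyl side → ester.
  CH(OH): –OH on an sp³ carbon → alcohol (secondary).
  CH(OH): –OH on an sp³ carbon → alcohol (secondary).
  CH(CH2OCH3): pendant –CH2OCH3: C–O–C linkage → ether.
  CO: –C(=O)– with carbon on both sides → ketone.
  CH(NHCOCH3): pendant –NHC(=O)CH3: N bonded to a carbonyl → amide (not amine).
  CH2OCH2: C–O–C with sp³ carbons on both sides and no adjacent C=O → ether.
  C≡CH: C≡C triple bond → alkyne.
Ether appears at: CH(CH2OCH3), CH2OCH2 → 2.

2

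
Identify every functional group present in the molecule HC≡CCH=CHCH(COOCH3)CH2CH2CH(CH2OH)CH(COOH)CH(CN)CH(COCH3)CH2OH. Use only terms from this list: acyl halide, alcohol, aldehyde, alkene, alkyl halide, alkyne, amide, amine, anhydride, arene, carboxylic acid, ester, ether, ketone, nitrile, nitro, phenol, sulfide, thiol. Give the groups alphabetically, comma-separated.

C≡C triple bond → alkyne.
C=C double bond → alkene.
pendant –COOCH3: carbonyl C bonded to C and –OCH3 → ester.
pendant –CH2OH on an sp³ backbone C → alcohol.
pendant –COOH: carbonyl C bonded to C and –OH → carboxylic acid.
pendant –C≡N: nitrile.
pendant –COCH3: carbonyl C bonded to two carbons → ketone.
–OH on an sp³ carbon → alcohol.

alcohol, alkene, alkyne, carboxylic acid, ester, ketone, nitrile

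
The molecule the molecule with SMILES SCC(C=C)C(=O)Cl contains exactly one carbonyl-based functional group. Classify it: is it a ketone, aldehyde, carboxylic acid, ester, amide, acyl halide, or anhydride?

The carbonyl is in the COCl segment: –C(=O)Cl: carbonyl C bonded to C and to a halogen → acyl halide (not alkyl halide).

acyl halide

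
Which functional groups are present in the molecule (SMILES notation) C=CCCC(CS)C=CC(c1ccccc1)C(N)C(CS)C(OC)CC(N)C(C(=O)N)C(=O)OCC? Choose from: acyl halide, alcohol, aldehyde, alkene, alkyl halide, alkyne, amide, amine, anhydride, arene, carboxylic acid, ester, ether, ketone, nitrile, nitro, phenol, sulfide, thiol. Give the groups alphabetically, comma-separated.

alkene, amide, amine, arene, ester, ether, thiol

C=C double bond → alkene.
pendant –CH2SH → thiol.
C=C double bond → alkene.
pendant –C6H5: benzene ring → arene.
–NH2 on an sp³ carbon with no adjacent C=O → amine.
pendant –CH2SH → thiol.
pendant –OCH3: C–O–C with sp³ C, no adjacent C=O → ether.
–NH2 on an sp³ carbon with no adjacent C=O → amine.
pendant –CONH2: carbonyl C bonded to C and N → amide.
–C(=O)OCH2CH3: carbonyl C bonded to C and to –OEt → ester.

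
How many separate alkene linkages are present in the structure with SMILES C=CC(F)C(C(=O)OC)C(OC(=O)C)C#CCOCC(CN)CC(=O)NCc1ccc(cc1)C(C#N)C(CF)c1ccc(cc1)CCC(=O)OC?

1

Working along the chain:
  CH2=CH: C=C double bond → alkene.
  CH(F): halogen on an sp³ carbon → alkyl halide.
  CH(COOCH3): pendant –COOCH3: carbonyl C bonded to C and –OCH3 → ester.
  CH(OCOCH3): pendant –OC(=O)CH3: an acyloxy group → ester.
  C≡C: C≡C triple bond → alkyne.
  CH2OCH2: C–O–C with sp³ carbons on both sides and no adjacent C=O → ether.
  CH(CH2NH2): pendant –CH2NH2: N on sp³ C, no adjacent C=O → amine.
  CH2CONHCH2: –C(=O)–N– linkage → amide (the N is not an amine).
  C6H4: para-disubstituted benzene ring → arene.
  CH(CN): pendant –C≡N: nitrile.
  CH(CH2F): pendant –CH2X: halogen on sp³ carbon → alkyl halide.
  C6H4: para-disubstituted benzene ring → arene.
  COOCH3: –C(=O)OCH3: carbonyl C bonded to C and to –OCH3 → ester (not ketone + ether).
Alkene appears at: CH2=CH → 1.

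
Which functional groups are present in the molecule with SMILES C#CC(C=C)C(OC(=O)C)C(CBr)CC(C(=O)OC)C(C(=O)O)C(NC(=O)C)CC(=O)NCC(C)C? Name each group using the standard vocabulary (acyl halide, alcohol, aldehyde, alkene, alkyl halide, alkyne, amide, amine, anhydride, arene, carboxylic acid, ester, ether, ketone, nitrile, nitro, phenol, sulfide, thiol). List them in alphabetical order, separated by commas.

Taking each segment in turn:
  HC≡C: C≡C triple bond → alkyne.
  CH(CH=CH2): pendant –CH=CH2: C=C double bond → alkene.
  CH(OCOCH3): pendant –OC(=O)CH3: an acyloxy group → ester.
  CH(CH2Br): pendant –CH2X: halogen on sp³ carbon → alkyl halide.
  CH(COOCH3): pendant –COOCH3: carbonyl C bonded to C and –OCH3 → ester.
  CH(COOH): pendant –COOH: carbonyl C bonded to C and –OH → carboxylic acid.
  CH(NHCOCH3): pendant –NHC(=O)CH3: N bonded to a carbonyl → amide (not amine).
  CH2CONHCH2: –C(=O)–N– linkage → amide (the N is not an amine).

alkene, alkyl halide, alkyne, amide, carboxylic acid, ester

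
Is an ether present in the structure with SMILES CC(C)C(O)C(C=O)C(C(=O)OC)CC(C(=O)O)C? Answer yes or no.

–OH on an sp³ carbon → alcohol (secondary).
pendant –CHO: carbonyl C bonded to C and H → aldehyde.
pendant –COOCH3: carbonyl C bonded to C and –OCH3 → ester.
pendant –COOH: carbonyl C bonded to C and –OH → carboxylic acid.
In CH(COOCH3), the C–O–C oxygen is adjacent to a C=O, so it belongs to an ester, not an ether.
The groups actually present are: alcohol, aldehyde, carboxylic acid, ester.

no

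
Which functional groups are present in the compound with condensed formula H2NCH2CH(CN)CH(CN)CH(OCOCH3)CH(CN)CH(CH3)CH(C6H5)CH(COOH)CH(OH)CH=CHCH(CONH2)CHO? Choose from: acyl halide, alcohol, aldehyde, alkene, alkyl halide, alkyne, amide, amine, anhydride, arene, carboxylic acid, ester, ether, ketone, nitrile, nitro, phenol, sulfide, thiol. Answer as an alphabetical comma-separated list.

–NH2 on an sp³ carbon with no adjacent C=O → amine.
pendant –C≡N: nitrile.
pendant –C≡N: nitrile.
pendant –OC(=O)CH3: an acyloxy group → ester.
pendant –C≡N: nitrile.
pendant –C6H5: benzene ring → arene.
pendant –COOH: carbonyl C bonded to C and –OH → carboxylic acid.
–OH on an sp³ carbon → alcohol (secondary).
C=C double bond → alkene.
pendant –CONH2: carbonyl C bonded to C and N → amide.
terminal –CHO: carbonyl C bonded to H and C → aldehyde.

alcohol, aldehyde, alkene, amide, amine, arene, carboxylic acid, ester, nitrile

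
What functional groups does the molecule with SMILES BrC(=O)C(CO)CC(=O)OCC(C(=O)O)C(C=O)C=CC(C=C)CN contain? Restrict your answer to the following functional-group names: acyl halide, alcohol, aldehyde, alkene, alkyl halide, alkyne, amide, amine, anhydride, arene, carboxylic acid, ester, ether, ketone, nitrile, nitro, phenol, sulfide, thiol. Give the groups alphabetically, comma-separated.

acyl halide, alcohol, aldehyde, alkene, amine, carboxylic acid, ester

–C(=O)Br: carbonyl C bonded to C and to a halogen → acyl halide (not alkyl halide).
pendant –CH2OH on an sp³ backbone C → alcohol.
–C(=O)–O–C with C on the carbonyl side → ester.
pendant –COOH: carbonyl C bonded to C and –OH → carboxylic acid.
pendant –CHO: carbonyl C bonded to C and H → aldehyde.
C=C double bond → alkene.
pendant –CH=CH2: C=C double bond → alkene.
–NH2 on an sp³ carbon with no adjacent C=O → amine.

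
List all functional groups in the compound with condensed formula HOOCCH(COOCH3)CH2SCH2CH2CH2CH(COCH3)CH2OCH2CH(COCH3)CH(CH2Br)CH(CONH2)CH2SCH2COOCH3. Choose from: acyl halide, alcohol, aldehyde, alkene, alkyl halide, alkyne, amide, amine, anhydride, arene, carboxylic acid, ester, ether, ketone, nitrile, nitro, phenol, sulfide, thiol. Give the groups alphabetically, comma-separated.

Working along the chain:
  HOOC: –COOH: carbonyl C bonded to –OH and C → carboxylic acid (the –OH is not a separate alcohol).
  CH(COOCH3): pendant –COOCH3: carbonyl C bonded to C and –OCH3 → ester.
  CH2SCH2: C–S–C linkage → sulfide (thioether).
  CH(COCH3): pendant –COCH3: carbonyl C bonded to two carbons → ketone.
  CH2OCH2: C–O–C with sp³ carbons on both sides and no adjacent C=O → ether.
  CH(COCH3): pendant –COCH3: carbonyl C bonded to two carbons → ketone.
  CH(CH2Br): pendant –CH2X: halogen on sp³ carbon → alkyl halide.
  CH(CONH2): pendant –CONH2: carbonyl C bonded to C and N → amide.
  CH2SCH2: C–S–C linkage → sulfide (thioether).
  COOCH3: –C(=O)OCH3: carbonyl C bonded to C and to –OCH3 → ester (not ketone + ether).

alkyl halide, amide, carboxylic acid, ester, ether, ketone, sulfide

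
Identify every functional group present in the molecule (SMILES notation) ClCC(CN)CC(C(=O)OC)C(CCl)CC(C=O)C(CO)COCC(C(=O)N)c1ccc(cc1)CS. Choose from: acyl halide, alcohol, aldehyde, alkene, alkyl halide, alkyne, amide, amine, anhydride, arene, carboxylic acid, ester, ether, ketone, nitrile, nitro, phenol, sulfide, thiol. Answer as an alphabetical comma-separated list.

alcohol, aldehyde, alkyl halide, amide, amine, arene, ester, ether, thiol

Reading the structure from left to right:
  ClCH2: halogen on an sp³ carbon → alkyl halide.
  CH(CH2NH2): pendant –CH2NH2: N on sp³ C, no adjacent C=O → amine.
  CH(COOCH3): pendant –COOCH3: carbonyl C bonded to C and –OCH3 → ester.
  CH(CH2Cl): pendant –CH2X: halogen on sp³ carbon → alkyl halide.
  CH(CHO): pendant –CHO: carbonyl C bonded to C and H → aldehyde.
  CH(CH2OH): pendant –CH2OH on an sp³ backbone C → alcohol.
  CH2OCH2: C–O–C with sp³ carbons on both sides and no adjacent C=O → ether.
  CH(CONH2): pendant –CONH2: carbonyl C bonded to C and N → amide.
  C6H4: para-disubstituted benzene ring → arene.
  CH2SH: –SH on an sp³ carbon → thiol.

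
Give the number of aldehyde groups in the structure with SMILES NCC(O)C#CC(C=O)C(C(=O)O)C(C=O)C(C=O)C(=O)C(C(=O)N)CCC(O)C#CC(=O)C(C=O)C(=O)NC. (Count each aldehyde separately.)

4

–NH2 on an sp³ carbon with no adjacent C=O → amine.
–OH on an sp³ carbon → alcohol (secondary).
C≡C triple bond → alkyne.
pendant –CHO: carbonyl C bonded to C and H → aldehyde.
pendant –COOH: carbonyl C bonded to C and –OH → carboxylic acid.
pendant –CHO: carbonyl C bonded to C and H → aldehyde.
pendant –CHO: carbonyl C bonded to C and H → aldehyde.
–C(=O)– with carbon on both sides → ketone.
pendant –CONH2: carbonyl C bonded to C and N → amide.
–OH on an sp³ carbon → alcohol (secondary).
C≡C triple bond → alkyne.
–C(=O)– with carbon on both sides → ketone.
pendant –CHO: carbonyl C bonded to C and H → aldehyde.
–C(=O)NHCH3: carbonyl C bonded to C and to N → amide (the N is not an amine).
Aldehyde appears at: CH(CHO), CH(CHO), CH(CHO), CH(CHO) → 4.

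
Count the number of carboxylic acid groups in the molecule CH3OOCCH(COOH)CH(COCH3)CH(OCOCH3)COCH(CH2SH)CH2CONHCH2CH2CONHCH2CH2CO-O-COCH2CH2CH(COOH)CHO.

2

CH3O–C(=O)–: carbonyl C bonded to C and to –OCH3 → ester (not ketone + ether).
pendant –COOH: carbonyl C bonded to C and –OH → carboxylic acid.
pendant –COCH3: carbonyl C bonded to two carbons → ketone.
pendant –OC(=O)CH3: an acyloxy group → ester.
–C(=O)– with carbon on both sides → ketone.
pendant –CH2SH → thiol.
–C(=O)–N– linkage → amide (the N is not an amine).
–C(=O)–N– linkage → amide (the N is not an amine).
two acyl groups sharing one oxygen, –C(=O)–O–C(=O)– → anhydride.
pendant –COOH: carbonyl C bonded to C and –OH → carboxylic acid.
terminal –CHO: carbonyl C bonded to H and C → aldehyde.
Carboxylic acid appears at: CH(COOH), CH(COOH) → 2.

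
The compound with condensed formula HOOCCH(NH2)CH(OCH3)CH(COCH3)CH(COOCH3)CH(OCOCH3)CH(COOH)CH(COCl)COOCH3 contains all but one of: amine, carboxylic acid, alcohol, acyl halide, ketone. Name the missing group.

amine: present (CH(NH2) — –NH2 on an sp³ carbon with no adjacent C=O → amine).
ketone: present (CH(COCH3) — pendant –COCH3: carbonyl C bonded to two carbons → ketone).
carboxylic acid: present (HOOC — –COOH: carbonyl C bonded to –OH and C → carboxylic acid (the –OH is not a separate alcohol)).
acyl halide: present (CH(COCl) — pendant –C(=O)X: carbonyl C bonded to C and halogen → acyl halide).
alcohol: absent. In each of HOOC and CH(COOH), the –OH sits on a carbonyl carbon, making it part of a carboxylic acid, not an alcohol.

alcohol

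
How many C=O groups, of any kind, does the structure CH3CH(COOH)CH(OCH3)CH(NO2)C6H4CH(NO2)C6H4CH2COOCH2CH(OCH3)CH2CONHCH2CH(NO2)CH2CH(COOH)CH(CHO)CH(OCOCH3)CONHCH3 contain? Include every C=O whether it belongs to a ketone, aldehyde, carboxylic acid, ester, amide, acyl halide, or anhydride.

CH(COOH): carboxylic acid, 1 C=O (running total 1).
CH2COOCH2: ester, 1 C=O (running total 2).
CH2CONHCH2: amide, 1 C=O (running total 3).
CH(COOH): carboxylic acid, 1 C=O (running total 4).
CH(CHO): aldehyde, 1 C=O (running total 5).
CH(OCOCH3): ester, 1 C=O (running total 6).
CONHCH3: amide, 1 C=O (running total 7).

7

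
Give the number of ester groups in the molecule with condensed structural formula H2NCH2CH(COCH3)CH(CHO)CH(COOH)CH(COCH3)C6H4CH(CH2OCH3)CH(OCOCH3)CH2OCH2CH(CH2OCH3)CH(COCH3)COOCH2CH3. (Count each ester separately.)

2

Working along the chain:
  H2NCH2: –NH2 on an sp³ carbon with no adjacent C=O → amine.
  CH(COCH3): pendant –COCH3: carbonyl C bonded to two carbons → ketone.
  CH(CHO): pendant –CHO: carbonyl C bonded to C and H → aldehyde.
  CH(COOH): pendant –COOH: carbonyl C bonded to C and –OH → carboxylic acid.
  CH(COCH3): pendant –COCH3: carbonyl C bonded to two carbons → ketone.
  C6H4: para-disubstituted benzene ring → arene.
  CH(CH2OCH3): pendant –CH2OCH3: C–O–C linkage → ether.
  CH(OCOCH3): pendant –OC(=O)CH3: an acyloxy group → ester.
  CH2OCH2: C–O–C with sp³ carbons on both sides and no adjacent C=O → ether.
  CH(CH2OCH3): pendant –CH2OCH3: C–O–C linkage → ether.
  CH(COCH3): pendant –COCH3: carbonyl C bonded to two carbons → ketone.
  COOCH2CH3: –C(=O)OCH2CH3: carbonyl C bonded to C and to –OEt → ester.
Ester appears at: CH(OCOCH3), COOCH2CH3 → 2.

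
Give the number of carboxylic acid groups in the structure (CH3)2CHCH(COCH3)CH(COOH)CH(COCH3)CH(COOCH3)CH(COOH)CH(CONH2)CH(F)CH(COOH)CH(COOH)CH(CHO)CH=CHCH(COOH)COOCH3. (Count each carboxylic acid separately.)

5

pendant –COCH3: carbonyl C bonded to two carbons → ketone.
pendant –COOH: carbonyl C bonded to C and –OH → carboxylic acid.
pendant –COCH3: carbonyl C bonded to two carbons → ketone.
pendant –COOCH3: carbonyl C bonded to C and –OCH3 → ester.
pendant –COOH: carbonyl C bonded to C and –OH → carboxylic acid.
pendant –CONH2: carbonyl C bonded to C and N → amide.
halogen on an sp³ carbon → alkyl halide.
pendant –COOH: carbonyl C bonded to C and –OH → carboxylic acid.
pendant –COOH: carbonyl C bonded to C and –OH → carboxylic acid.
pendant –CHO: carbonyl C bonded to C and H → aldehyde.
C=C double bond → alkene.
pendant –COOH: carbonyl C bonded to C and –OH → carboxylic acid.
–C(=O)OCH3: carbonyl C bonded to C and to –OCH3 → ester (not ketone + ether).
Carboxylic acid appears at: CH(COOH), CH(COOH), CH(COOH), CH(COOH), CH(COOH) → 5.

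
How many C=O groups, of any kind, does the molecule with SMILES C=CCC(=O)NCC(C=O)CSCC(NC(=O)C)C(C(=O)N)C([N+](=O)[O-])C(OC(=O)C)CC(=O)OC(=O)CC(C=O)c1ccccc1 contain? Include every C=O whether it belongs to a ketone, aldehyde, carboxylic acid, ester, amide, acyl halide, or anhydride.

CH2CONHCH2: amide, 1 C=O (running total 1).
CH(CHO): aldehyde, 1 C=O (running total 2).
CH(NHCOCH3): amide, 1 C=O (running total 3).
CH(CONH2): amide, 1 C=O (running total 4).
CH(OCOCH3): ester, 1 C=O (running total 5).
CH2CO-O-COCH2: anhydride, 2 C=O (running total 7).
CH(CHO): aldehyde, 1 C=O (running total 8).

8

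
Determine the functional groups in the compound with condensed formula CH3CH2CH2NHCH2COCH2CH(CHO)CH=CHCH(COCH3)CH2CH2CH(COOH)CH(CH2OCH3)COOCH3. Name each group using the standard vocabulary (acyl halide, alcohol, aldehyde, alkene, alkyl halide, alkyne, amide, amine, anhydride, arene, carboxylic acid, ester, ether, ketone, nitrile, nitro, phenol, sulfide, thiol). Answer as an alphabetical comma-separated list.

aldehyde, alkene, amine, carboxylic acid, ester, ether, ketone

C–N–C with sp³ carbons and no adjacent C=O → amine (secondary).
–C(=O)– with carbon on both sides → ketone.
pendant –CHO: carbonyl C bonded to C and H → aldehyde.
C=C double bond → alkene.
pendant –COCH3: carbonyl C bonded to two carbons → ketone.
pendant –COOH: carbonyl C bonded to C and –OH → carboxylic acid.
pendant –CH2OCH3: C–O–C linkage → ether.
–C(=O)OCH3: carbonyl C bonded to C and to –OCH3 → ester (not ketone + ether).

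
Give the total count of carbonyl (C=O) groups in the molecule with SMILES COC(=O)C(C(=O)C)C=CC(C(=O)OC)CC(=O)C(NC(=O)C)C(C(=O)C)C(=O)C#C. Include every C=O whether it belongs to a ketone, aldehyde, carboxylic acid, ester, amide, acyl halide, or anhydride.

CH3OOC: ester, 1 C=O (running total 1).
CH(COCH3): ketone, 1 C=O (running total 2).
CH(COOCH3): ester, 1 C=O (running total 3).
CO: ketone, 1 C=O (running total 4).
CH(NHCOCH3): amide, 1 C=O (running total 5).
CH(COCH3): ketone, 1 C=O (running total 6).
CO: ketone, 1 C=O (running total 7).

7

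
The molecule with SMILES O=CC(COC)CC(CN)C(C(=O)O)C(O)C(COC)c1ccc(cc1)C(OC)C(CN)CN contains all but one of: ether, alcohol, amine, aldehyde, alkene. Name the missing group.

aldehyde: present (OHC — terminal –CHO: carbonyl C bonded to H and C → aldehyde).
alcohol: present (CH(OH) — –OH on an sp³ carbon → alcohol (secondary)).
amine: present (CH(CH2NH2) — pendant –CH2NH2: N on sp³ C, no adjacent C=O → amine).
ether: present (CH(CH2OCH3) — pendant –CH2OCH3: C–O–C linkage → ether).
alkene: absent. In C6H4, the C=C units are part of an aromatic ring, which is an arene, not an isolated alkene.

alkene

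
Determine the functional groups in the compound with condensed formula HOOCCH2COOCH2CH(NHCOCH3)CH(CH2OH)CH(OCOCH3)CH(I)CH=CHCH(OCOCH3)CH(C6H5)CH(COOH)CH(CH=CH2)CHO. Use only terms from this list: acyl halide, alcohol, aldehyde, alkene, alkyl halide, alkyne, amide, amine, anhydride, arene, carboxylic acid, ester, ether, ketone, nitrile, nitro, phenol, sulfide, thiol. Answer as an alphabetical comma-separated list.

alcohol, aldehyde, alkene, alkyl halide, amide, arene, carboxylic acid, ester

Working along the chain:
  HOOC: –COOH: carbonyl C bonded to –OH and C → carboxylic acid (the –OH is not a separate alcohol).
  CH2COOCH2: –C(=O)–O–C with C on the carbonyl side → ester.
  CH(NHCOCH3): pendant –NHC(=O)CH3: N bonded to a carbonyl → amide (not amine).
  CH(CH2OH): pendant –CH2OH on an sp³ backbone C → alcohol.
  CH(OCOCH3): pendant –OC(=O)CH3: an acyloxy group → ester.
  CH(I): halogen on an sp³ carbon → alkyl halide.
  CH=CH: C=C double bond → alkene.
  CH(OCOCH3): pendant –OC(=O)CH3: an acyloxy group → ester.
  CH(C6H5): pendant –C6H5: benzene ring → arene.
  CH(COOH): pendant –COOH: carbonyl C bonded to C and –OH → carboxylic acid.
  CH(CH=CH2): pendant –CH=CH2: C=C double bond → alkene.
  CHO: terminal –CHO: carbonyl C bonded to H and C → aldehyde.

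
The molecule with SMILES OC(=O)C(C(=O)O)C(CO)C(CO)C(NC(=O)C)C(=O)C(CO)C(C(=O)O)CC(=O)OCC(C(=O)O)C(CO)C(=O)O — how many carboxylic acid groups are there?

Taking each segment in turn:
  HOOC: –COOH: carbonyl C bonded to –OH and C → carboxylic acid (the –OH is not a separate alcohol).
  CH(COOH): pendant –COOH: carbonyl C bonded to C and –OH → carboxylic acid.
  CH(CH2OH): pendant –CH2OH on an sp³ backbone C → alcohol.
  CH(CH2OH): pendant –CH2OH on an sp³ backbone C → alcohol.
  CH(NHCOCH3): pendant –NHC(=O)CH3: N bonded to a carbonyl → amide (not amine).
  CO: –C(=O)– with carbon on both sides → ketone.
  CH(CH2OH): pendant –CH2OH on an sp³ backbone C → alcohol.
  CH(COOH): pendant –COOH: carbonyl C bonded to C and –OH → carboxylic acid.
  CH2COOCH2: –C(=O)–O–C with C on the carbonyl side → ester.
  CH(COOH): pendant –COOH: carbonyl C bonded to C and –OH → carboxylic acid.
  CH(CH2OH): pendant –CH2OH on an sp³ backbone C → alcohol.
  COOH: –COOH: carbonyl C bonded to –OH and C → carboxylic acid (the –OH is not a separate alcohol).
Carboxylic acid appears at: HOOC, CH(COOH), CH(COOH), CH(COOH), COOH → 5.

5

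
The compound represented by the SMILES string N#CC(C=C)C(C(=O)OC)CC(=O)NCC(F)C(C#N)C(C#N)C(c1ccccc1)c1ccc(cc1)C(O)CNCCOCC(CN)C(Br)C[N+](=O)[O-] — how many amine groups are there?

Reading the structure from left to right:
  N≡C: N≡C–: carbon triple-bonded to nitrogen → nitrile.
  CH(CH=CH2): pendant –CH=CH2: C=C double bond → alkene.
  CH(COOCH3): pendant –COOCH3: carbonyl C bonded to C and –OCH3 → ester.
  CH2CONHCH2: –C(=O)–N– linkage → amide (the N is not an amine).
  CH(F): halogen on an sp³ carbon → alkyl halide.
  CH(CN): pendant –C≡N: nitrile.
  CH(CN): pendant –C≡N: nitrile.
  CH(C6H5): pendant –C6H5: benzene ring → arene.
  C6H4: para-disubstituted benzene ring → arene.
  CH(OH): –OH on an sp³ carbon → alcohol (secondary).
  CH2NHCH2: C–N–C with sp³ carbons and no adjacent C=O → amine (secondary).
  CH2OCH2: C–O–C with sp³ carbons on both sides and no adjacent C=O → ether.
  CH(CH2NH2): pendant –CH2NH2: N on sp³ C, no adjacent C=O → amine.
  CH(Br): halogen on an sp³ carbon → alkyl halide.
  CH2NO2: –NO2 on carbon → nitro group.
Amine appears at: CH2NHCH2, CH(CH2NH2) → 2.

2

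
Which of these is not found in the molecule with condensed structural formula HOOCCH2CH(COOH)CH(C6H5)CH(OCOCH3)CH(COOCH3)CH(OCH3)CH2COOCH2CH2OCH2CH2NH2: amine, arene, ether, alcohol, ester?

amine: present (CH2NH2 — –NH2 on an sp³ carbon with no adjacent C=O → amine).
ether: present (CH(OCH3) — pendant –OCH3: C–O–C with sp³ C, no adjacent C=O → ether).
ester: present (CH(OCOCH3) — pendant –OC(=O)CH3: an acyloxy group → ester).
arene: present (CH(C6H5) — pendant –C6H5: benzene ring → arene).
alcohol: absent. In each of HOOC and CH(COOH), the –OH sits on a carbonyl carbon, making it part of a carboxylic acid, not an alcohol.

alcohol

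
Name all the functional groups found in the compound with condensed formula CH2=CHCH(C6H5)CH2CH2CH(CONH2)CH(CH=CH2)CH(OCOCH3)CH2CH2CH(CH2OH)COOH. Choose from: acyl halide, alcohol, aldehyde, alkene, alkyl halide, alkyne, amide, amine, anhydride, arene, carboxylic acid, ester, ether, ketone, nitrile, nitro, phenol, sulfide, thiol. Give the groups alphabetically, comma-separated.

alcohol, alkene, amide, arene, carboxylic acid, ester

Working along the chain:
  CH2=CH: C=C double bond → alkene.
  CH(C6H5): pendant –C6H5: benzene ring → arene.
  CH(CONH2): pendant –CONH2: carbonyl C bonded to C and N → amide.
  CH(CH=CH2): pendant –CH=CH2: C=C double bond → alkene.
  CH(OCOCH3): pendant –OC(=O)CH3: an acyloxy group → ester.
  CH(CH2OH): pendant –CH2OH on an sp³ backbone C → alcohol.
  COOH: –COOH: carbonyl C bonded to –OH and C → carboxylic acid (the –OH is not a separate alcohol).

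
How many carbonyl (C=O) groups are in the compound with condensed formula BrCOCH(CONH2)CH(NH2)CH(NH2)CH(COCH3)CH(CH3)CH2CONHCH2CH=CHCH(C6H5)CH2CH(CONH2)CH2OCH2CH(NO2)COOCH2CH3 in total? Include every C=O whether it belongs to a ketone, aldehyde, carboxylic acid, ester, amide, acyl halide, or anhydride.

BrCO: acyl halide, 1 C=O (running total 1).
CH(CONH2): amide, 1 C=O (running total 2).
CH(COCH3): ketone, 1 C=O (running total 3).
CH2CONHCH2: amide, 1 C=O (running total 4).
CH(CONH2): amide, 1 C=O (running total 5).
COOCH2CH3: ester, 1 C=O (running total 6).

6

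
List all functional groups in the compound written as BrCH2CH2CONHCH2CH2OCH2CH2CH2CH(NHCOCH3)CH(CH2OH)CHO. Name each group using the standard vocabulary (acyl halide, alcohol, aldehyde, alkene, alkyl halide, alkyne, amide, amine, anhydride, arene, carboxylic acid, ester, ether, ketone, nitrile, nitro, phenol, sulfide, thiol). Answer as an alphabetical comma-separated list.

Reading the structure from left to right:
  BrCH2: halogen on an sp³ carbon → alkyl halide.
  CH2CONHCH2: –C(=O)–N– linkage → amide (the N is not an amine).
  CH2OCH2: C–O–C with sp³ carbons on both sides and no adjacent C=O → ether.
  CH(NHCOCH3): pendant –NHC(=O)CH3: N bonded to a carbonyl → amide (not amine).
  CH(CH2OH): pendant –CH2OH on an sp³ backbone C → alcohol.
  CHO: terminal –CHO: carbonyl C bonded to H and C → aldehyde.

alcohol, aldehyde, alkyl halide, amide, ether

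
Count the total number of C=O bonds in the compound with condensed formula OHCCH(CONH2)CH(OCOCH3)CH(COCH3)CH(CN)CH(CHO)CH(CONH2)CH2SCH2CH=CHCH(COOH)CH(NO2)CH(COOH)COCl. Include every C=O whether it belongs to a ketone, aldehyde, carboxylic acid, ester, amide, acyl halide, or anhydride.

OHC: aldehyde, 1 C=O (running total 1).
CH(CONH2): amide, 1 C=O (running total 2).
CH(OCOCH3): ester, 1 C=O (running total 3).
CH(COCH3): ketone, 1 C=O (running total 4).
CH(CHO): aldehyde, 1 C=O (running total 5).
CH(CONH2): amide, 1 C=O (running total 6).
CH(COOH): carboxylic acid, 1 C=O (running total 7).
CH(COOH): carboxylic acid, 1 C=O (running total 8).
COCl: acyl halide, 1 C=O (running total 9).

9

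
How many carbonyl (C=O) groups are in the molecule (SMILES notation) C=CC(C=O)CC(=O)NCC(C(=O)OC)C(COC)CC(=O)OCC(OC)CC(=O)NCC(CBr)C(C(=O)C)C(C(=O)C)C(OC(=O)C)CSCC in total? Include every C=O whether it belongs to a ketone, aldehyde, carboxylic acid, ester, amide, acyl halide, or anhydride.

CH(CHO): aldehyde, 1 C=O (running total 1).
CH2CONHCH2: amide, 1 C=O (running total 2).
CH(COOCH3): ester, 1 C=O (running total 3).
CH2COOCH2: ester, 1 C=O (running total 4).
CH2CONHCH2: amide, 1 C=O (running total 5).
CH(COCH3): ketone, 1 C=O (running total 6).
CH(COCH3): ketone, 1 C=O (running total 7).
CH(OCOCH3): ester, 1 C=O (running total 8).

8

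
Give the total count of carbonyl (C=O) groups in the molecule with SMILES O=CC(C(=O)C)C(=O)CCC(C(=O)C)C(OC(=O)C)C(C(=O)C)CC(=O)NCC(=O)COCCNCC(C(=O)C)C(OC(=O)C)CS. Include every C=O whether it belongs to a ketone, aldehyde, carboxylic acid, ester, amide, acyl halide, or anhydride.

OHC: aldehyde, 1 C=O (running total 1).
CH(COCH3): ketone, 1 C=O (running total 2).
CO: ketone, 1 C=O (running total 3).
CH(COCH3): ketone, 1 C=O (running total 4).
CH(OCOCH3): ester, 1 C=O (running total 5).
CH(COCH3): ketone, 1 C=O (running total 6).
CH2CONHCH2: amide, 1 C=O (running total 7).
CO: ketone, 1 C=O (running total 8).
CH(COCH3): ketone, 1 C=O (running total 9).
CH(OCOCH3): ester, 1 C=O (running total 10).

10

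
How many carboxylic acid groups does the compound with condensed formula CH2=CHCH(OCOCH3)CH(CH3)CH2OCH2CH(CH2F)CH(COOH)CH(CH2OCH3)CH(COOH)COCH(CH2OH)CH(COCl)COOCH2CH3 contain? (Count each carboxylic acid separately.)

Taking each segment in turn:
  CH2=CH: C=C double bond → alkene.
  CH(OCOCH3): pendant –OC(=O)CH3: an acyloxy group → ester.
  CH2OCH2: C–O–C with sp³ carbons on both sides and no adjacent C=O → ether.
  CH(CH2F): pendant –CH2X: halogen on sp³ carbon → alkyl halide.
  CH(COOH): pendant –COOH: carbonyl C bonded to C and –OH → carboxylic acid.
  CH(CH2OCH3): pendant –CH2OCH3: C–O–C linkage → ether.
  CH(COOH): pendant –COOH: carbonyl C bonded to C and –OH → carboxylic acid.
  CO: –C(=O)– with carbon on both sides → ketone.
  CH(CH2OH): pendant –CH2OH on an sp³ backbone C → alcohol.
  CH(COCl): pendant –C(=O)X: carbonyl C bonded to C and halogen → acyl halide.
  COOCH2CH3: –C(=O)OCH2CH3: carbonyl C bonded to C and to –OEt → ester.
Carboxylic acid appears at: CH(COOH), CH(COOH) → 2.

2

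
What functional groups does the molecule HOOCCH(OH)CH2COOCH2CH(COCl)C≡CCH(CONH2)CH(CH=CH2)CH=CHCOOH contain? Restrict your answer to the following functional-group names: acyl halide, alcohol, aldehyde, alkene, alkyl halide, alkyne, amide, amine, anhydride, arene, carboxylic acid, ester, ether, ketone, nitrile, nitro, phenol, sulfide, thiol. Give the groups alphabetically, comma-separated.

Reading the structure from left to right:
  HOOC: –COOH: carbonyl C bonded to –OH and C → carboxylic acid (the –OH is not a separate alcohol).
  CH(OH): –OH on an sp³ carbon → alcohol (secondary).
  CH2COOCH2: –C(=O)–O–C with C on the carbonyl side → ester.
  CH(COCl): pendant –C(=O)X: carbonyl C bonded to C and halogen → acyl halide.
  C≡C: C≡C triple bond → alkyne.
  CH(CONH2): pendant –CONH2: carbonyl C bonded to C and N → amide.
  CH(CH=CH2): pendant –CH=CH2: C=C double bond → alkene.
  CH=CH: C=C double bond → alkene.
  COOH: –COOH: carbonyl C bonded to –OH and C → carboxylic acid (the –OH is not a separate alcohol).

acyl halide, alcohol, alkene, alkyne, amide, carboxylic acid, ester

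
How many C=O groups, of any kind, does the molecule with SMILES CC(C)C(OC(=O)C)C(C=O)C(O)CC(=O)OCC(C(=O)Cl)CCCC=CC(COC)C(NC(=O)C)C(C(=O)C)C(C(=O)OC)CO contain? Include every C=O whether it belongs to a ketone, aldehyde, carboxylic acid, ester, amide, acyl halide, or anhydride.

CH(OCOCH3): ester, 1 C=O (running total 1).
CH(CHO): aldehyde, 1 C=O (running total 2).
CH2COOCH2: ester, 1 C=O (running total 3).
CH(COCl): acyl halide, 1 C=O (running total 4).
CH(NHCOCH3): amide, 1 C=O (running total 5).
CH(COCH3): ketone, 1 C=O (running total 6).
CH(COOCH3): ester, 1 C=O (running total 7).

7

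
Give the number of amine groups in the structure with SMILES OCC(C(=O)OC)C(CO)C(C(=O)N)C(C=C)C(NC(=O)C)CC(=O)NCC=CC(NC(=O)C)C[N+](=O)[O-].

Taking each segment in turn:
  HOCH2: HO– on an sp³ carbon → alcohol.
  CH(COOCH3): pendant –COOCH3: carbonyl C bonded to C and –OCH3 → ester.
  CH(CH2OH): pendant –CH2OH on an sp³ backbone C → alcohol.
  CH(CONH2): pendant –CONH2: carbonyl C bonded to C and N → amide.
  CH(CH=CH2): pendant –CH=CH2: C=C double bond → alkene.
  CH(NHCOCH3): pendant –NHC(=O)CH3: N bonded to a carbonyl → amide (not amine).
  CH2CONHCH2: –C(=O)–N– linkage → amide (the N is not an amine).
  CH=CH: C=C double bond → alkene.
  CH(NHCOCH3): pendant –NHC(=O)CH3: N bonded to a carbonyl → amide (not amine).
  CH2NO2: –NO2 on carbon → nitro group.
No segment is a amine: CH(CONH2) is amide, not amine; CH(NHCOCH3) is amide, not amine; CH2CONHCH2 is amide, not amine. → 0.

0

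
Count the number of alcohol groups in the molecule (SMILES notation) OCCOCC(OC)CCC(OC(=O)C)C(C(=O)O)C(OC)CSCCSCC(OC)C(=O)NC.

HO– on an sp³ carbon → alcohol.
C–O–C with sp³ carbons on both sides and no adjacent C=O → ether.
pendant –OCH3: C–O–C with sp³ C, no adjacent C=O → ether.
pendant –OC(=O)CH3: an acyloxy group → ester.
pendant –COOH: carbonyl C bonded to C and –OH → carboxylic acid.
pendant –OCH3: C–O–C with sp³ C, no adjacent C=O → ether.
C–S–C linkage → sulfide (thioether).
C–S–C linkage → sulfide (thioether).
pendant –OCH3: C–O–C with sp³ C, no adjacent C=O → ether.
–C(=O)NHCH3: carbonyl C bonded to C and to N → amide (the N is not an amine).
Alcohol appears at: HOCH2 → 1.

1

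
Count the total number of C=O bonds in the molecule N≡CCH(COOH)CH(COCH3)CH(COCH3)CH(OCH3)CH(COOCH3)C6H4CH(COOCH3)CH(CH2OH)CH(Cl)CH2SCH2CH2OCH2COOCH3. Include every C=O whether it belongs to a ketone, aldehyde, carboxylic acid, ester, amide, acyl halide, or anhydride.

6

CH(COOH): carboxylic acid, 1 C=O (running total 1).
CH(COCH3): ketone, 1 C=O (running total 2).
CH(COCH3): ketone, 1 C=O (running total 3).
CH(COOCH3): ester, 1 C=O (running total 4).
CH(COOCH3): ester, 1 C=O (running total 5).
COOCH3: ester, 1 C=O (running total 6).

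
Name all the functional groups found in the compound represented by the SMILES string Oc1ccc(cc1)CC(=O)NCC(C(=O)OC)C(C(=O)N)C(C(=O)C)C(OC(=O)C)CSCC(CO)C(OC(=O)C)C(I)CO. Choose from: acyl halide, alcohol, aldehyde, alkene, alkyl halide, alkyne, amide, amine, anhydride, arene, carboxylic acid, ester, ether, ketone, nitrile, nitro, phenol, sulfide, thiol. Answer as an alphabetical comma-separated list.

–OH attached directly to an aromatic ring → phenol (not alcohol); the ring itself is an arene.
–C(=O)–N– linkage → amide (the N is not an amine).
pendant –COOCH3: carbonyl C bonded to C and –OCH3 → ester.
pendant –CONH2: carbonyl C bonded to C and N → amide.
pendant –COCH3: carbonyl C bonded to two carbons → ketone.
pendant –OC(=O)CH3: an acyloxy group → ester.
C–S–C linkage → sulfide (thioether).
pendant –CH2OH on an sp³ backbone C → alcohol.
pendant –OC(=O)CH3: an acyloxy group → ester.
halogen on an sp³ carbon → alkyl halide.
–OH on an sp³ carbon → alcohol.

alcohol, alkyl halide, amide, arene, ester, ketone, phenol, sulfide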